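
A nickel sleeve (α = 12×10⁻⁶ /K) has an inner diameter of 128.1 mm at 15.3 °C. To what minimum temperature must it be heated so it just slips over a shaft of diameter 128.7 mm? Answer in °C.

Required Δd = 128.7 − 128.1 = 0.6 mm
Δd = αd₀ΔT ⇒ ΔT = Δd/(αd₀) = 0.6 / (12×10⁻⁶ × 128.1) = 390.32 K
T_min = 15.3 + 390.32 = 405.62 °C

T = 406 °C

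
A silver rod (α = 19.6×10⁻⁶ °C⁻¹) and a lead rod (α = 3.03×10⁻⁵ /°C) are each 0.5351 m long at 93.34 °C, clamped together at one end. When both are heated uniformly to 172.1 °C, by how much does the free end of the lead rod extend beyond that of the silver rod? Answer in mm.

0.451 mm

ΔT = 78.76 K
silver: ΔL = 19.6×10⁻⁶ × 0.5351 m × 78.76 = 8.2603×10⁻⁴ m = 0.82603 mm
lead: ΔL = 3.03×10⁻⁵ × 0.5351 m × 78.76 = 1.2770×10⁻³ m = 1.2770 mm
difference = 1.2770 − 0.82603 = 0.45097 mm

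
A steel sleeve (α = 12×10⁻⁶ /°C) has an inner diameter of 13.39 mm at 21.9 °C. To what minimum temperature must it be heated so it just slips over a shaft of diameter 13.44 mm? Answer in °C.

Required Δd = 13.44 − 13.39 = 0.05 mm
Δd = αd₀ΔT ⇒ ΔT = Δd/(αd₀) = 0.05 / (12×10⁻⁶ × 13.39) = 311.18 K
T_min = 21.9 + 311.18 = 333.08 °C

T = 333 °C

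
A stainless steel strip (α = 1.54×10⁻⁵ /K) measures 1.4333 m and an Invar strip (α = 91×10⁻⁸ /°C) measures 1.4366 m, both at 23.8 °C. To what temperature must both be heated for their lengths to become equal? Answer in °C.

T = 182.7 °C

L₁(1 + α₁ΔT) = L₂(1 + α₂ΔT) ⇒ ΔT = (L₂ − L₁)/(α₁L₁ − α₂L₂)
L₂ − L₁ = 1.4366 − 1.4333 = 3.30×10⁻³ m
α₁L₁ − α₂L₂ = 1.54×10⁻⁵×1.4333 − 91×10⁻⁸×1.4366 = 2.0765514×10⁻⁵ m/K
ΔT = 3.30×10⁻³ / 2.0765514×10⁻⁵ = 158.917 K
T = 23.8 + 158.917 = 182.717 °C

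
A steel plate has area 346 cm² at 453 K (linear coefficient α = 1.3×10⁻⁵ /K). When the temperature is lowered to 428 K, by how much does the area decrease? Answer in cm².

ΔA = 0.225 cm²

Area coefficient ≈ 2α; |ΔT| = 25 K
ΔA = 2αA₀ΔT = 2(1.3×10⁻⁵)(346)(25) = 0.225 cm²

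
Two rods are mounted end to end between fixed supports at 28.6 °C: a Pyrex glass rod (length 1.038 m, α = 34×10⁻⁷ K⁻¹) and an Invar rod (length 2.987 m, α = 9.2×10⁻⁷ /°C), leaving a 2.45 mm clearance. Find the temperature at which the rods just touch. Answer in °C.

Gap closes when ΔL₁ + ΔL₂ = 2.45 mm = 2.45×10⁻³ m
(α₁L₁ + α₂L₂)ΔT = g
α₁L₁ + α₂L₂ = 34×10⁻⁷×1.038 + 9.2×10⁻⁷×2.987 = 6.27724×10⁻⁶ m/K
ΔT = 2.45×10⁻³ / 6.27724×10⁻⁶ = 390.30 K
T = 28.6 + 390.30 = 418.90 °C

T = 419 °C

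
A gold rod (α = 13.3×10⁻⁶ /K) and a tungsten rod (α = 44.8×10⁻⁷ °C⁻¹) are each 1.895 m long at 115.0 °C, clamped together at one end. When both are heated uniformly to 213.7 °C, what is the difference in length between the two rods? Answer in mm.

ΔT = 98.7 K
gold: ΔL = 13.3×10⁻⁶ × 1.895 m × 98.7 = 2.4876×10⁻³ m = 2.4876 mm
tungsten: ΔL = 44.8×10⁻⁷ × 1.895 m × 98.7 = 8.3792×10⁻⁴ m = 0.83792 mm
difference = 2.4876 − 0.83792 = 1.64968 mm

1.65 mm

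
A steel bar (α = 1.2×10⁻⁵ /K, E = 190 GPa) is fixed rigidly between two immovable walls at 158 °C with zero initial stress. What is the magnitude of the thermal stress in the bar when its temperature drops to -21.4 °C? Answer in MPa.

σ = 409 MPa

Fully constrained: the free strain ε = αΔT is blocked, so σ = Eε = EαΔT.
|ΔT| = 179.4 K
σ = 190×10⁹ × 1.2×10⁻⁵ × 179.4 = 4.09×10⁸ Pa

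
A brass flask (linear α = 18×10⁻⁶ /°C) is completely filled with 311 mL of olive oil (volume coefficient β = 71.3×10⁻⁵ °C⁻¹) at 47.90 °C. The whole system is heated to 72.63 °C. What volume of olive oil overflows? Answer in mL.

5.07 mL

The flask also expands: β_container ≈ 3α = 5.4×10⁻⁵ /K
Net overflow = V₀(β_liq − 3α_cont)ΔT
β − 3α = 7.13×10⁻⁴ − 5.4×10⁻⁵ = 6.59×10⁻⁴ /K; ΔT = 24.73 K
ΔV = 311 × 6.59×10⁻⁴ × 24.73 = 5.07 mL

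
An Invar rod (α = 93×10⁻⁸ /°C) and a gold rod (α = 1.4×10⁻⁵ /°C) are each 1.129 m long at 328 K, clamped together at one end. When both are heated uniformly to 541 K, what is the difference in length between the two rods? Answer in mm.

3.14 mm

ΔT = 213 K
Invar: ΔL = 93×10⁻⁸ × 1.129 m × 213 = 2.2364×10⁻⁴ m = 0.22364 mm
gold: ΔL = 1.4×10⁻⁵ × 1.129 m × 213 = 3.3667×10⁻³ m = 3.3667 mm
difference = 3.3667 − 0.22364 = 3.14306 mm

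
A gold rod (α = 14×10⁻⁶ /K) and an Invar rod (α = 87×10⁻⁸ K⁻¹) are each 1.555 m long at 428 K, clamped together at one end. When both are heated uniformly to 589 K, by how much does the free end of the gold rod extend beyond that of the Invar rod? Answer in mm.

ΔT = 161 K
gold: ΔL = 14×10⁻⁶ × 1.555 m × 161 = 3.5050×10⁻³ m = 3.5050 mm
Invar: ΔL = 87×10⁻⁸ × 1.555 m × 161 = 2.1781×10⁻⁴ m = 0.21781 mm
difference = 3.5050 − 0.21781 = 3.28719 mm

3.29 mm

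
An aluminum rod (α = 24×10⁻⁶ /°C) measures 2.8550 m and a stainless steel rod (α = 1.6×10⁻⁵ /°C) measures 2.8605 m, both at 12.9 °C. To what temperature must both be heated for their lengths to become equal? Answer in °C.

T = 254.6 °C

L₁(1 + α₁ΔT) = L₂(1 + α₂ΔT) ⇒ ΔT = (L₂ − L₁)/(α₁L₁ − α₂L₂)
L₂ − L₁ = 2.8605 − 2.8550 = 5.50×10⁻³ m
α₁L₁ − α₂L₂ = 24×10⁻⁶×2.8550 − 1.6×10⁻⁵×2.8605 = 2.2752×10⁻⁵ m/K
ΔT = 5.50×10⁻³ / 2.2752×10⁻⁵ = 241.737 K
T = 12.9 + 241.737 = 254.637 °C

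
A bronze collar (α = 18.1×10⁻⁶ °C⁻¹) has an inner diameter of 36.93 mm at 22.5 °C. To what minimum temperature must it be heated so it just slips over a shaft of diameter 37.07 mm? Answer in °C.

Required Δd = 37.07 − 36.93 = 0.14 mm
Δd = αd₀ΔT ⇒ ΔT = Δd/(αd₀) = 0.14 / (18.1×10⁻⁶ × 36.93) = 209.45 K
T_min = 22.5 + 209.45 = 231.95 °C

T = 232 °C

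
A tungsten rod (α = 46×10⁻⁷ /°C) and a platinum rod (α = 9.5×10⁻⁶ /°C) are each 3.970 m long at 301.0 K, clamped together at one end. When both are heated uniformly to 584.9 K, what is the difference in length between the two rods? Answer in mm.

5.52 mm

ΔT = 283.9 K
tungsten: ΔL = 46×10⁻⁷ × 3.970 m × 283.9 = 5.1846×10⁻³ m = 5.1846 mm
platinum: ΔL = 9.5×10⁻⁶ × 3.970 m × 283.9 = 1.0707×10⁻² m = 10.707 mm
difference = 10.707 − 5.1846 = 5.5224 mm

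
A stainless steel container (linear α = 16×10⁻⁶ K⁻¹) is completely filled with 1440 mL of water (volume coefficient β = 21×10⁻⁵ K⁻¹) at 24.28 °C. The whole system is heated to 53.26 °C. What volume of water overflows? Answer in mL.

The container also expands: β_container ≈ 3α = 4.8×10⁻⁵ /K
Net overflow = V₀(β_liq − 3α_cont)ΔT
β − 3α = 2.10×10⁻⁴ − 4.8×10⁻⁵ = 1.62×10⁻⁴ /K; ΔT = 28.98 K
ΔV = 1440 × 1.62×10⁻⁴ × 28.98 = 6.76 mL

6.76 mL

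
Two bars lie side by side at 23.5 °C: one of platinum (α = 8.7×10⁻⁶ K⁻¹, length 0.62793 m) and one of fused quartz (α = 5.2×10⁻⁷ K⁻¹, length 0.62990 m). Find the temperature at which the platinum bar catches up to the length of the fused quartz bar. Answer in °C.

T = 407.1 °C

L₁(1 + α₁ΔT) = L₂(1 + α₂ΔT) ⇒ ΔT = (L₂ − L₁)/(α₁L₁ − α₂L₂)
L₂ − L₁ = 0.62990 − 0.62793 = 1.97×10⁻³ m
α₁L₁ − α₂L₂ = 8.7×10⁻⁶×0.62793 − 5.2×10⁻⁷×0.62990 = 5.135443×10⁻⁶ m/K
ΔT = 1.97×10⁻³ / 5.135443×10⁻⁶ = 383.609 K
T = 23.5 + 383.609 = 407.109 °C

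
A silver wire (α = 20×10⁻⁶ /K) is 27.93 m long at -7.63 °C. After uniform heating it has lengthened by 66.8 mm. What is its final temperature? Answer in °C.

ΔL = αL₀ΔT ⇒ ΔT = ΔL / (αL₀)
ΔT = 66.8×10⁻³ m / (20×10⁻⁶ × 27.93 m) = 119.58 K
T = -7.63 + 119.58 = 111.95 °C

T = 112 °C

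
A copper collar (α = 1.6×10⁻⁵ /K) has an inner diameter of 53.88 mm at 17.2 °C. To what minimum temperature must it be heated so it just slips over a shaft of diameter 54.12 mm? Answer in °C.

T = 296 °C

Required Δd = 54.12 − 53.88 = 0.24 mm
Δd = αd₀ΔT ⇒ ΔT = Δd/(αd₀) = 0.24 / (1.6×10⁻⁵ × 53.88) = 278.40 K
T_min = 17.2 + 278.40 = 295.60 °C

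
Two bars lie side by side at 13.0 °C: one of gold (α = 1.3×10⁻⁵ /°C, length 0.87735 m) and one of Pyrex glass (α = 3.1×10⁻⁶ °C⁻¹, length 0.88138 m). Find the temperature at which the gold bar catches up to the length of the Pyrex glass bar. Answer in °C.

T = 477.6 °C

L₁(1 + α₁ΔT) = L₂(1 + α₂ΔT) ⇒ ΔT = (L₂ − L₁)/(α₁L₁ − α₂L₂)
L₂ − L₁ = 0.88138 − 0.87735 = 4.03×10⁻³ m
α₁L₁ − α₂L₂ = 1.3×10⁻⁵×0.87735 − 3.1×10⁻⁶×0.88138 = 8.673272×10⁻⁶ m/K
ΔT = 4.03×10⁻³ / 8.673272×10⁻⁶ = 464.646 K
T = 13.0 + 464.646 = 477.646 °C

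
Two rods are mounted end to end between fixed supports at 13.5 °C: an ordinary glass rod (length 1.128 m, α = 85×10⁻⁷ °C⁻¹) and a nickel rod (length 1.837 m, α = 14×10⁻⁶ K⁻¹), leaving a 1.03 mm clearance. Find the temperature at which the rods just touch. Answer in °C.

T = 42.7 °C

Gap closes when ΔL₁ + ΔL₂ = 1.03 mm = 1.03×10⁻³ m
(α₁L₁ + α₂L₂)ΔT = g
α₁L₁ + α₂L₂ = 85×10⁻⁷×1.128 + 14×10⁻⁶×1.837 = 3.5306×10⁻⁵ m/K
ΔT = 1.03×10⁻³ / 3.5306×10⁻⁵ = 29.174 K
T = 13.5 + 29.174 = 42.674 °C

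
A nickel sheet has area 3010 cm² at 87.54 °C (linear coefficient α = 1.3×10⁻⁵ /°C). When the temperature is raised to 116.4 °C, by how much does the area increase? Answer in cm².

ΔA = 2.26 cm²

Area coefficient ≈ 2α; |ΔT| = 28.86 K
ΔA = 2αA₀ΔT = 2(1.3×10⁻⁵)(3010)(28.86) = 2.26 cm²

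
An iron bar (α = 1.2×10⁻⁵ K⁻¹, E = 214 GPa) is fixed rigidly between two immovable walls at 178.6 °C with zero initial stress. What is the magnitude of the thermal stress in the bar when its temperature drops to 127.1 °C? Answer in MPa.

σ = 132 MPa

Fully constrained: the free strain ε = αΔT is blocked, so σ = Eε = EαΔT.
|ΔT| = 51.5 K
σ = 214×10⁹ × 1.2×10⁻⁵ × 51.5 = 1.32×10⁸ Pa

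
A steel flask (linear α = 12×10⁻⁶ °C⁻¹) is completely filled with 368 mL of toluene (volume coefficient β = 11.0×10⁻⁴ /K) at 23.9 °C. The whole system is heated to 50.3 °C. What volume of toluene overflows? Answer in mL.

10.3 mL

The flask also expands: β_container ≈ 3α = 3.6×10⁻⁵ /K
Net overflow = V₀(β_liq − 3α_cont)ΔT
β − 3α = 1.10×10⁻³ − 3.6×10⁻⁵ = 1.064×10⁻³ /K; ΔT = 26.4 K
ΔV = 368 × 1.064×10⁻³ × 26.4 = 10.3 mL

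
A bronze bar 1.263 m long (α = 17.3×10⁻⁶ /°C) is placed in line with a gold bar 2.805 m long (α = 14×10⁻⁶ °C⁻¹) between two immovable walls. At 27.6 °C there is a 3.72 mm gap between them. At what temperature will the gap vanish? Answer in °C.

α₁L₁ = 2.18499×10⁻⁵ m/K, α₂L₂ = 3.927×10⁻⁵ m/K → total 6.11199×10⁻⁵ m/K
ΔT = g/(α₁L₁+α₂L₂) = 3.72×10⁻³ / 6.11199×10⁻⁵ = 60.864 K
T = 27.6 + 60.864 = 88.464 °C

T = 88.5 °C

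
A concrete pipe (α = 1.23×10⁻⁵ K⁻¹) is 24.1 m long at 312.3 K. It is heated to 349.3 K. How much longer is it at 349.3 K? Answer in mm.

|ΔT| = |349.3 − 312.3| = 37.0 K
ΔL = αL₀ΔT = (1.23×10⁻⁵)(24.1)(37.0) = 1.10×10⁻² m

ΔL = 11.0 mm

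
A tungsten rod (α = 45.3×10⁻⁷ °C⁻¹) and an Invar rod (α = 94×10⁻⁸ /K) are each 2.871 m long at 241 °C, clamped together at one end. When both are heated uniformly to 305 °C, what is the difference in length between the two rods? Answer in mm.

0.660 mm

ΔT = 64 K
tungsten: ΔL = 45.3×10⁻⁷ × 2.871 m × 64 = 8.3236×10⁻⁴ m = 0.83236 mm
Invar: ΔL = 94×10⁻⁸ × 2.871 m × 64 = 1.7272×10⁻⁴ m = 0.17272 mm
difference = 0.83236 − 0.17272 = 0.65964 mm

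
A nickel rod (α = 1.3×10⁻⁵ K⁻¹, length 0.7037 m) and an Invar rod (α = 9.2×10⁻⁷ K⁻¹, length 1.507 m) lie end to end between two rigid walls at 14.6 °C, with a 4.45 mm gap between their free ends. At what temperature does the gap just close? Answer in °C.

α₁L₁ = 9.1481×10⁻⁶ m/K, α₂L₂ = 1.38644×10⁻⁶ m/K → total 1.053454×10⁻⁵ m/K
ΔT = g/(α₁L₁+α₂L₂) = 4.45×10⁻³ / 1.053454×10⁻⁵ = 422.42 K
T = 14.6 + 422.42 = 437.02 °C

T = 437 °C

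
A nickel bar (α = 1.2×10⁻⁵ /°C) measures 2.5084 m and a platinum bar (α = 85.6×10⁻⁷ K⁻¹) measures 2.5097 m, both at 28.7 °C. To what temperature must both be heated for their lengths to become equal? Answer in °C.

T = 179.6 °C

L₁(1 + α₁ΔT) = L₂(1 + α₂ΔT) ⇒ ΔT = (L₂ − L₁)/(α₁L₁ − α₂L₂)
L₂ − L₁ = 2.5097 − 2.5084 = 1.30×10⁻³ m
α₁L₁ − α₂L₂ = 1.2×10⁻⁵×2.5084 − 85.6×10⁻⁷×2.5097 = 8.617768×10⁻⁶ m/K
ΔT = 1.30×10⁻³ / 8.617768×10⁻⁶ = 150.851 K
T = 28.7 + 150.851 = 179.551 °C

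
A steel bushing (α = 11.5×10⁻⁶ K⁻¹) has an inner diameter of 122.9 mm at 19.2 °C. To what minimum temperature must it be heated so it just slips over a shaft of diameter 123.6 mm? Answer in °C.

Required Δd = 123.6 − 122.9 = 0.7 mm
Δd = αd₀ΔT ⇒ ΔT = Δd/(αd₀) = 0.7 / (11.5×10⁻⁶ × 122.9) = 495.28 K
T_min = 19.2 + 495.28 = 514.48 °C

T = 514 °C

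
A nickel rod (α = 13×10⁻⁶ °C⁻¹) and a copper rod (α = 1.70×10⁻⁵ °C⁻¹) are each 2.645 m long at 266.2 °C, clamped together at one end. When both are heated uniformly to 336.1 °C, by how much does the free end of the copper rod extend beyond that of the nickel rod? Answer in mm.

ΔT = 69.9 K
nickel: ΔL = 13×10⁻⁶ × 2.645 m × 69.9 = 2.4035×10⁻³ m = 2.4035 mm
copper: ΔL = 1.70×10⁻⁵ × 2.645 m × 69.9 = 3.1431×10⁻³ m = 3.1431 mm
difference = 3.1431 − 2.4035 = 0.7396 mm

0.740 mm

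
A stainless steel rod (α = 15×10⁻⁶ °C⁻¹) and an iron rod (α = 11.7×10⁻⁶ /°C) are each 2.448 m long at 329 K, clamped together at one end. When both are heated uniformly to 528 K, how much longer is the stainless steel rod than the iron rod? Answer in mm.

1.61 mm

ΔT = 199 K
stainless steel: ΔL = 15×10⁻⁶ × 2.448 m × 199 = 7.3073×10⁻³ m = 7.3073 mm
iron: ΔL = 11.7×10⁻⁶ × 2.448 m × 199 = 5.6997×10⁻³ m = 5.6997 mm
difference = 7.3073 − 5.6997 = 1.6076 mm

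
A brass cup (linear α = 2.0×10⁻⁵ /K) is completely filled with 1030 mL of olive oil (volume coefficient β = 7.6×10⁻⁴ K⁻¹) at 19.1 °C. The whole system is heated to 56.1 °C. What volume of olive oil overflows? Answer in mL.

26.7 mL

The cup also expands: β_container ≈ 3α = 6.0×10⁻⁵ /K
Net overflow = V₀(β_liq − 3α_cont)ΔT
β − 3α = 7.60×10⁻⁴ − 6.0×10⁻⁵ = 7.00×10⁻⁴ /K; ΔT = 37.0 K
ΔV = 1030 × 7.00×10⁻⁴ × 37.0 = 26.7 mL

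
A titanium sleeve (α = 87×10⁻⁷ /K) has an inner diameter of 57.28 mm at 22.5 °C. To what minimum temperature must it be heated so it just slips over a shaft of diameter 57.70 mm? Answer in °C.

Required Δd = 57.70 − 57.28 = 0.42 mm
Δd = αd₀ΔT ⇒ ΔT = Δd/(αd₀) = 0.42 / (87×10⁻⁷ × 57.28) = 842.80 K
T_min = 22.5 + 842.80 = 865.30 °C

T = 865 °C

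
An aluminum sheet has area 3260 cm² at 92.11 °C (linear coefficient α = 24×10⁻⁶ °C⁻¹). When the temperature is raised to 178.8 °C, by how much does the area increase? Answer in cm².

ΔA = 13.6 cm²

Area coefficient ≈ 2α; |ΔT| = 86.69 K
ΔA = 2αA₀ΔT = 2(24×10⁻⁶)(3260)(86.69) = 13.6 cm²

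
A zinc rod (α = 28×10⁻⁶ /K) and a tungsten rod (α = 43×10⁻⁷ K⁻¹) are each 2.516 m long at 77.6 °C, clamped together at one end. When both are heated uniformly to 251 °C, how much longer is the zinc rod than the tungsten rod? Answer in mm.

ΔT = 173.4 K
zinc: ΔL = 28×10⁻⁶ × 2.516 m × 173.4 = 1.2216×10⁻² m = 12.216 mm
tungsten: ΔL = 43×10⁻⁷ × 2.516 m × 173.4 = 1.8760×10⁻³ m = 1.8760 mm
difference = 12.216 − 1.8760 = 10.340 mm

10.3 mm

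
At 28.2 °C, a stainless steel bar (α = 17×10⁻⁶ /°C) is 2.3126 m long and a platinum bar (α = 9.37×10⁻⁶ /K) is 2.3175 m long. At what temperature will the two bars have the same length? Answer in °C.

T = 306.6 °C

L₁(1 + α₁ΔT) = L₂(1 + α₂ΔT) ⇒ ΔT = (L₂ − L₁)/(α₁L₁ − α₂L₂)
L₂ − L₁ = 2.3175 − 2.3126 = 4.90×10⁻³ m
α₁L₁ − α₂L₂ = 17×10⁻⁶×2.3126 − 9.37×10⁻⁶×2.3175 = 1.7599225×10⁻⁵ m/K
ΔT = 4.90×10⁻³ / 1.7599225×10⁻⁵ = 278.421 K
T = 28.2 + 278.421 = 306.621 °C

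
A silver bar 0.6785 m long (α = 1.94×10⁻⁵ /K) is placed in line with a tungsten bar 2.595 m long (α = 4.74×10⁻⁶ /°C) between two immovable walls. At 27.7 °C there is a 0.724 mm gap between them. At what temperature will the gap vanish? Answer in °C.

α₁L₁ = 1.31629×10⁻⁵ m/K, α₂L₂ = 1.23003×10⁻⁵ m/K → total 2.54632×10⁻⁵ m/K
ΔT = g/(α₁L₁+α₂L₂) = 7.24×10⁻⁴ / 2.54632×10⁻⁵ = 28.433 K
T = 27.7 + 28.433 = 56.133 °C

T = 56.1 °C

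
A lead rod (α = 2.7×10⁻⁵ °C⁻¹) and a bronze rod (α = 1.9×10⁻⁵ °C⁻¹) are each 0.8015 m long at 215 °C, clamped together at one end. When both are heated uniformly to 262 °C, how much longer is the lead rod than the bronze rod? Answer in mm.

ΔT = 47 K
lead: ΔL = 2.7×10⁻⁵ × 0.8015 m × 47 = 1.0171×10⁻³ m = 1.0171 mm
bronze: ΔL = 1.9×10⁻⁵ × 0.8015 m × 47 = 7.1574×10⁻⁴ m = 0.71574 mm
difference = 1.0171 − 0.71574 = 0.30136 mm

0.301 mm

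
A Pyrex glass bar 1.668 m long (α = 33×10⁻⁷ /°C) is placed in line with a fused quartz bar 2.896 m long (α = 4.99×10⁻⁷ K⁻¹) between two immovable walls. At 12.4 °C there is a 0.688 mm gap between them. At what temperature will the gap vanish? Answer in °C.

Gap closes when ΔL₁ + ΔL₂ = 0.688 mm = 6.88×10⁻⁴ m
(α₁L₁ + α₂L₂)ΔT = g
α₁L₁ + α₂L₂ = 33×10⁻⁷×1.668 + 4.99×10⁻⁷×2.896 = 6.949504×10⁻⁶ m/K
ΔT = 6.88×10⁻⁴ / 6.949504×10⁻⁶ = 99.00 K
T = 12.4 + 99.00 = 111.40 °C

T = 111 °C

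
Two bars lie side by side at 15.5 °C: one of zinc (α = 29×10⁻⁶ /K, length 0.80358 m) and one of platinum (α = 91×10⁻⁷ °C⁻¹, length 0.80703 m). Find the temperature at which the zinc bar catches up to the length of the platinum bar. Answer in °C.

L₁(1 + α₁ΔT) = L₂(1 + α₂ΔT) ⇒ ΔT = (L₂ − L₁)/(α₁L₁ − α₂L₂)
L₂ − L₁ = 0.80703 − 0.80358 = 3.45×10⁻³ m
α₁L₁ − α₂L₂ = 29×10⁻⁶×0.80358 − 91×10⁻⁷×0.80703 = 1.5959847×10⁻⁵ m/K
ΔT = 3.45×10⁻³ / 1.5959847×10⁻⁵ = 216.167 K
T = 15.5 + 216.167 = 231.667 °C

T = 231.7 °C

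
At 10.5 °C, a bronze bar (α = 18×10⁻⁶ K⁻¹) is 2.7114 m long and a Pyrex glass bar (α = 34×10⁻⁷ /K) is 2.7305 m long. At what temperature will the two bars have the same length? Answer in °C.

T = 493.8 °C

L₁(1 + α₁ΔT) = L₂(1 + α₂ΔT) ⇒ ΔT = (L₂ − L₁)/(α₁L₁ − α₂L₂)
L₂ − L₁ = 2.7305 − 2.7114 = 1.91×10⁻² m
α₁L₁ − α₂L₂ = 18×10⁻⁶×2.7114 − 34×10⁻⁷×2.7305 = 3.95215×10⁻⁵ m/K
ΔT = 1.91×10⁻² / 3.95215×10⁻⁵ = 483.281 K
T = 10.5 + 483.281 = 493.781 °C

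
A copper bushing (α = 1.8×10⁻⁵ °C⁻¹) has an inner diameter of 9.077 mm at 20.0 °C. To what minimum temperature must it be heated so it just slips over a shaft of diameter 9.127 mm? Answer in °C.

Required Δd = 9.127 − 9.077 = 0.050 mm
Δd = αd₀ΔT ⇒ ΔT = Δd/(αd₀) = 0.050 / (1.8×10⁻⁵ × 9.077) = 306.02 K
T_min = 20.0 + 306.02 = 326.02 °C

T = 326 °C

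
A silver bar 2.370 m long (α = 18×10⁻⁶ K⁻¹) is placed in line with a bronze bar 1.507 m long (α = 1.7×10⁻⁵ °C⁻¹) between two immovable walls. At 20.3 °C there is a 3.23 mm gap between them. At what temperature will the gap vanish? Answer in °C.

Gap closes when ΔL₁ + ΔL₂ = 3.23 mm = 3.23×10⁻³ m
(α₁L₁ + α₂L₂)ΔT = g
α₁L₁ + α₂L₂ = 18×10⁻⁶×2.370 + 1.7×10⁻⁵×1.507 = 6.8279×10⁻⁵ m/K
ΔT = 3.23×10⁻³ / 6.8279×10⁻⁵ = 47.306 K
T = 20.3 + 47.306 = 67.606 °C

T = 67.6 °C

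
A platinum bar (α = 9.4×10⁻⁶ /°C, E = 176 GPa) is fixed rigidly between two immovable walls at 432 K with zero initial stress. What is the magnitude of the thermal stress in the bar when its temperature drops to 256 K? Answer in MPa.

Fully constrained: the free strain ε = αΔT is blocked, so σ = Eε = EαΔT.
|ΔT| = 176 K
σ = 176×10⁹ × 9.4×10⁻⁶ × 176 = 2.91×10⁸ Pa

σ = 291 MPa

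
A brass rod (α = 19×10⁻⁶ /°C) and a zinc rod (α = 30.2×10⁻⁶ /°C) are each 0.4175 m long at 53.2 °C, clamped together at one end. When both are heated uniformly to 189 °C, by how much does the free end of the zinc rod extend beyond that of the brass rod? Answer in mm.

0.635 mm

ΔT = 135.8 K
brass: ΔL = 19×10⁻⁶ × 0.4175 m × 135.8 = 1.0772×10⁻³ m = 1.0772 mm
zinc: ΔL = 30.2×10⁻⁶ × 0.4175 m × 135.8 = 1.7122×10⁻³ m = 1.7122 mm
difference = 1.7122 − 1.0772 = 0.6350 mm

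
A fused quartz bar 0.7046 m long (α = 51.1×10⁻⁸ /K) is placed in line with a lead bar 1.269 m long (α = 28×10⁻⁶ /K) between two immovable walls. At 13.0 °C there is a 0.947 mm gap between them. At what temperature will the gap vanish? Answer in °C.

Gap closes when ΔL₁ + ΔL₂ = 0.947 mm = 9.47×10⁻⁴ m
(α₁L₁ + α₂L₂)ΔT = g
α₁L₁ + α₂L₂ = 51.1×10⁻⁸×0.7046 + 28×10⁻⁶×1.269 = 3.58920506×10⁻⁵ m/K
ΔT = 9.47×10⁻⁴ / 3.58920506×10⁻⁵ = 26.385 K
T = 13.0 + 26.385 = 39.385 °C

T = 39.4 °C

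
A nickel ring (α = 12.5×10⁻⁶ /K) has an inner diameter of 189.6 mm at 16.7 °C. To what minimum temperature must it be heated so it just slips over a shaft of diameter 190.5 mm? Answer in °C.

T = 396 °C

Required Δd = 190.5 − 189.6 = 0.9 mm
Δd = αd₀ΔT ⇒ ΔT = Δd/(αd₀) = 0.9 / (12.5×10⁻⁶ × 189.6) = 379.75 K
T_min = 16.7 + 379.75 = 396.45 °C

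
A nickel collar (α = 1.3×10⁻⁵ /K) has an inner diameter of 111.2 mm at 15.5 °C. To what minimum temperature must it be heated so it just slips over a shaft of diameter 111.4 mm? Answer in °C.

T = 154 °C

Required Δd = 111.4 − 111.2 = 0.2 mm
Δd = αd₀ΔT ⇒ ΔT = Δd/(αd₀) = 0.2 / (1.3×10⁻⁵ × 111.2) = 138.35 K
T_min = 15.5 + 138.35 = 153.85 °C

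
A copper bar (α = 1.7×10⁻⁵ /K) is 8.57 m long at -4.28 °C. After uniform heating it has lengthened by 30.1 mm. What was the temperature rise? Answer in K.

ΔL = αL₀ΔT ⇒ ΔT = ΔL / (αL₀)
ΔT = 30.1×10⁻³ m / (1.7×10⁻⁵ × 8.57 m) = 206.60 K

ΔT = 207 K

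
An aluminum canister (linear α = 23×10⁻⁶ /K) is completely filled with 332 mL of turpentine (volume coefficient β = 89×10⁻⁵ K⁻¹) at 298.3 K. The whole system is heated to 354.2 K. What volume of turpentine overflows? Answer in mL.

15.2 mL

The canister also expands: β_container ≈ 3α = 6.9×10⁻⁵ /K
Net overflow = V₀(β_liq − 3α_cont)ΔT
β − 3α = 8.90×10⁻⁴ − 6.9×10⁻⁵ = 8.21×10⁻⁴ /K; ΔT = 55.9 K
ΔV = 332 × 8.21×10⁻⁴ × 55.9 = 15.2 mL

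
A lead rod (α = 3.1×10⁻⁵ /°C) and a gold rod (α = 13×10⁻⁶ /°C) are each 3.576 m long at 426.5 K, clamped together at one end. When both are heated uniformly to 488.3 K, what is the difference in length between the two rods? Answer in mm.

ΔT = 61.8 K
lead: ΔL = 3.1×10⁻⁵ × 3.576 m × 61.8 = 6.8509×10⁻³ m = 6.8509 mm
gold: ΔL = 13×10⁻⁶ × 3.576 m × 61.8 = 2.8730×10⁻³ m = 2.8730 mm
difference = 6.8509 − 2.8730 = 3.9779 mm

3.98 mm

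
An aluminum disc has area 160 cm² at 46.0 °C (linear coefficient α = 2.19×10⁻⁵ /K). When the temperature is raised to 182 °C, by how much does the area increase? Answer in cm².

ΔA = 0.953 cm²

Area coefficient ≈ 2α; |ΔT| = 136.0 K
ΔA = 2αA₀ΔT = 2(2.19×10⁻⁵)(160)(136.0) = 0.953 cm²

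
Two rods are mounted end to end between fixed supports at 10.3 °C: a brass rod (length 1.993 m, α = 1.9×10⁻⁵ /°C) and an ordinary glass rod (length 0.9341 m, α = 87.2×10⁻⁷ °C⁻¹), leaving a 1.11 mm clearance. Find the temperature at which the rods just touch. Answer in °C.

T = 34.4 °C

α₁L₁ = 3.7867×10⁻⁵ m/K, α₂L₂ = 8.145352×10⁻⁶ m/K → total 4.6012352×10⁻⁵ m/K
ΔT = g/(α₁L₁+α₂L₂) = 1.11×10⁻³ / 4.6012352×10⁻⁵ = 24.124 K
T = 10.3 + 24.124 = 34.424 °C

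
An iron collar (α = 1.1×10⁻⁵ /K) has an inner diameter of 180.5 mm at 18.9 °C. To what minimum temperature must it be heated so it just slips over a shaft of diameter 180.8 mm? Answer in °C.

T = 170 °C

Required Δd = 180.8 − 180.5 = 0.3 mm
Δd = αd₀ΔT ⇒ ΔT = Δd/(αd₀) = 0.3 / (1.1×10⁻⁵ × 180.5) = 151.10 K
T_min = 18.9 + 151.10 = 170.00 °C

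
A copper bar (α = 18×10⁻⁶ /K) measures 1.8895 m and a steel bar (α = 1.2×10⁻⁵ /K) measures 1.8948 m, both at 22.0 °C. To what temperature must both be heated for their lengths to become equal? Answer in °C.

T = 492.1 °C

L₁(1 + α₁ΔT) = L₂(1 + α₂ΔT) ⇒ ΔT = (L₂ − L₁)/(α₁L₁ − α₂L₂)
L₂ − L₁ = 1.8948 − 1.8895 = 5.30×10⁻³ m
α₁L₁ − α₂L₂ = 18×10⁻⁶×1.8895 − 1.2×10⁻⁵×1.8948 = 1.12734×10⁻⁵ m/K
ΔT = 5.30×10⁻³ / 1.12734×10⁻⁵ = 470.133 K
T = 22.0 + 470.133 = 492.133 °C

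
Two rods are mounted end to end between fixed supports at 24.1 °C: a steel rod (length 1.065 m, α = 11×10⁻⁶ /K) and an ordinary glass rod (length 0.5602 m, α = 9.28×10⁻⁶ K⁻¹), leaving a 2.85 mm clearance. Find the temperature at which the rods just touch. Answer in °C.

T = 193 °C

α₁L₁ = 1.1715×10⁻⁵ m/K, α₂L₂ = 5.198656×10⁻⁶ m/K → total 1.6913656×10⁻⁵ m/K
ΔT = g/(α₁L₁+α₂L₂) = 2.85×10⁻³ / 1.6913656×10⁻⁵ = 168.50 K
T = 24.1 + 168.50 = 192.60 °C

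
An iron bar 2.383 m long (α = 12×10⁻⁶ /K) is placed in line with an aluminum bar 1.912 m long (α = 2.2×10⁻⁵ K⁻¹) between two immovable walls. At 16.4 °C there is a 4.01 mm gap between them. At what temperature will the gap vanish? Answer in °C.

α₁L₁ = 2.8596×10⁻⁵ m/K, α₂L₂ = 4.2064×10⁻⁵ m/K → total 7.066×10⁻⁵ m/K
ΔT = g/(α₁L₁+α₂L₂) = 4.01×10⁻³ / 7.066×10⁻⁵ = 56.751 K
T = 16.4 + 56.751 = 73.151 °C

T = 73.2 °C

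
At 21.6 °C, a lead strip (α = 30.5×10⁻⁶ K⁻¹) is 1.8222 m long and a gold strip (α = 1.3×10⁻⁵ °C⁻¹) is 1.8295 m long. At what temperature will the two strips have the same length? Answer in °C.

T = 251.2 °C

L₁(1 + α₁ΔT) = L₂(1 + α₂ΔT) ⇒ ΔT = (L₂ − L₁)/(α₁L₁ − α₂L₂)
L₂ − L₁ = 1.8295 − 1.8222 = 7.30×10⁻³ m
α₁L₁ − α₂L₂ = 30.5×10⁻⁶×1.8222 − 1.3×10⁻⁵×1.8295 = 3.17936×10⁻⁵ m/K
ΔT = 7.30×10⁻³ / 3.17936×10⁻⁵ = 229.606 K
T = 21.6 + 229.606 = 251.206 °C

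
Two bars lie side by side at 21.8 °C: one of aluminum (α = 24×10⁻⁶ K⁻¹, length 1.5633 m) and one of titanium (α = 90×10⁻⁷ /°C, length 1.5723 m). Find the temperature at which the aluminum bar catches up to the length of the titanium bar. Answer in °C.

T = 406.9 °C

Equal length when α₁L₁ΔT − α₂L₂ΔT = L₂ − L₁ = 9.00×10⁻³ m
α₁L₁ = 3.75192×10⁻⁵, α₂L₂ = 1.41507×10⁻⁵ → Δ(αL) = 2.33685×10⁻⁵ m/K
ΔT = 9.00×10⁻³ / 2.33685×10⁻⁵ = 385.134 K, so T = 21.8 + 385.134 = 406.934 °C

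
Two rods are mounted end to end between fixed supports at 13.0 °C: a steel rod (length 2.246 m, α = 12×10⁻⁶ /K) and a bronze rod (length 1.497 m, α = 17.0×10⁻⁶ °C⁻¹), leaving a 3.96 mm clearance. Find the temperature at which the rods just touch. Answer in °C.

α₁L₁ = 2.6952×10⁻⁵ m/K, α₂L₂ = 2.5449×10⁻⁵ m/K → total 5.2401×10⁻⁵ m/K
ΔT = g/(α₁L₁+α₂L₂) = 3.96×10⁻³ / 5.2401×10⁻⁵ = 75.571 K
T = 13.0 + 75.571 = 88.571 °C

T = 88.6 °C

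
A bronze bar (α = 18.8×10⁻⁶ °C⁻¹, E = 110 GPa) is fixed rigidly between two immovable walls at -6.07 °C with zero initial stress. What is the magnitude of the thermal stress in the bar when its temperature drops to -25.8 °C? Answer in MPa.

σ = 40.8 MPa

Fully constrained: the free strain ε = αΔT is blocked, so σ = Eε = EαΔT.
|ΔT| = 19.73 K
σ = 110×10⁹ × 18.8×10⁻⁶ × 19.73 = 4.08×10⁷ Pa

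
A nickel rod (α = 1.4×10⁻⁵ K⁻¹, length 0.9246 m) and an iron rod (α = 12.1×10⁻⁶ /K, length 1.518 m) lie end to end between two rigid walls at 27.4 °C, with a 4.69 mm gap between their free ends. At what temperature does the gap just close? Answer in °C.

Gap closes when ΔL₁ + ΔL₂ = 4.69 mm = 4.69×10⁻³ m
(α₁L₁ + α₂L₂)ΔT = g
α₁L₁ + α₂L₂ = 1.4×10⁻⁵×0.9246 + 12.1×10⁻⁶×1.518 = 3.13122×10⁻⁵ m/K
ΔT = 4.69×10⁻³ / 3.13122×10⁻⁵ = 149.78 K
T = 27.4 + 149.78 = 177.18 °C

T = 177 °C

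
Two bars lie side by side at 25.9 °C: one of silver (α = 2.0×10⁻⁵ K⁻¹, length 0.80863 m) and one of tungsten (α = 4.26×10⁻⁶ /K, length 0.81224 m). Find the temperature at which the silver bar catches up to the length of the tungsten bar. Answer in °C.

T = 309.9 °C

Equal length when α₁L₁ΔT − α₂L₂ΔT = L₂ − L₁ = 3.61×10⁻³ m
α₁L₁ = 1.61726×10⁻⁵, α₂L₂ = 3.4601424×10⁻⁶ → Δ(αL) = 1.27124576×10⁻⁵ m/K
ΔT = 3.61×10⁻³ / 1.27124576×10⁻⁵ = 283.973 K, so T = 25.9 + 283.973 = 309.873 °C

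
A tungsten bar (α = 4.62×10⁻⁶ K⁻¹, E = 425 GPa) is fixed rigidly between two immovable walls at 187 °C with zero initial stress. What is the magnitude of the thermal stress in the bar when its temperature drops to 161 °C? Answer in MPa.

σ = 51.1 MPa

Fully constrained: the free strain ε = αΔT is blocked, so σ = Eε = EαΔT.
|ΔT| = 26 K
σ = 425×10⁹ × 4.62×10⁻⁶ × 26 = 5.11×10⁷ Pa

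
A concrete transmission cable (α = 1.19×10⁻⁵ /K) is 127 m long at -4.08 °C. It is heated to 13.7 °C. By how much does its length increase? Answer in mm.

|ΔT| = |13.7 − (-4.08)| = 17.78 K
ΔL = αL₀ΔT = (1.19×10⁻⁵)(127)(17.78) = 2.69×10⁻² m

ΔL = 26.9 mm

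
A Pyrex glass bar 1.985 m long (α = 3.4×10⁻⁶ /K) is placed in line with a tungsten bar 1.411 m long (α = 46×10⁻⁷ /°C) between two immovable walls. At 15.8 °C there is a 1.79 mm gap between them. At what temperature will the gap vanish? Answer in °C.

α₁L₁ = 6.749×10⁻⁶ m/K, α₂L₂ = 6.4906×10⁻⁶ m/K → total 1.32396×10⁻⁵ m/K
ΔT = g/(α₁L₁+α₂L₂) = 1.79×10⁻³ / 1.32396×10⁻⁵ = 135.20 K
T = 15.8 + 135.20 = 151.00 °C

T = 151 °C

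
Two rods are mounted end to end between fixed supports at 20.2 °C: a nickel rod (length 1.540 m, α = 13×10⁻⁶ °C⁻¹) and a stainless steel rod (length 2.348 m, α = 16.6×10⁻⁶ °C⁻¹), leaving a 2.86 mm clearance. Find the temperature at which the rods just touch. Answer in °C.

T = 68.7 °C

α₁L₁ = 2.002×10⁻⁵ m/K, α₂L₂ = 3.89768×10⁻⁵ m/K → total 5.89968×10⁻⁵ m/K
ΔT = g/(α₁L₁+α₂L₂) = 2.86×10⁻³ / 5.89968×10⁻⁵ = 48.477 K
T = 20.2 + 48.477 = 68.677 °C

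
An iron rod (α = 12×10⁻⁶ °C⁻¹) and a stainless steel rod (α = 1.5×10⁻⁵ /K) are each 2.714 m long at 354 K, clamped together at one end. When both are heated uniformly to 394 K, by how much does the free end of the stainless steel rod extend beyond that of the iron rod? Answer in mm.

ΔT = 40 K
iron: ΔL = 12×10⁻⁶ × 2.714 m × 40 = 1.3027×10⁻³ m = 1.3027 mm
stainless steel: ΔL = 1.5×10⁻⁵ × 2.714 m × 40 = 1.6284×10⁻³ m = 1.6284 mm
difference = 1.6284 − 1.3027 = 0.3257 mm

0.326 mm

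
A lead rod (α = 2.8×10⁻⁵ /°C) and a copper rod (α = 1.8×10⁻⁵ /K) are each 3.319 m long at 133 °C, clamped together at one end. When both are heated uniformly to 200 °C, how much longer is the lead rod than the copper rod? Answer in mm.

2.22 mm

ΔT = 67 K
lead: ΔL = 2.8×10⁻⁵ × 3.319 m × 67 = 6.2264×10⁻³ m = 6.2264 mm
copper: ΔL = 1.8×10⁻⁵ × 3.319 m × 67 = 4.0027×10⁻³ m = 4.0027 mm
difference = 6.2264 − 4.0027 = 2.2237 mm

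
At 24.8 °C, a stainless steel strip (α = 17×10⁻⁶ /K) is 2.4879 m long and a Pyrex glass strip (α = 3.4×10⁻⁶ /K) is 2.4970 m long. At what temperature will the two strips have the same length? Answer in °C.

L₁(1 + α₁ΔT) = L₂(1 + α₂ΔT) ⇒ ΔT = (L₂ − L₁)/(α₁L₁ − α₂L₂)
L₂ − L₁ = 2.4970 − 2.4879 = 9.10×10⁻³ m
α₁L₁ − α₂L₂ = 17×10⁻⁶×2.4879 − 3.4×10⁻⁶×2.4970 = 3.38045×10⁻⁵ m/K
ΔT = 9.10×10⁻³ / 3.38045×10⁻⁵ = 269.195 K
T = 24.8 + 269.195 = 293.995 °C

T = 294.0 °C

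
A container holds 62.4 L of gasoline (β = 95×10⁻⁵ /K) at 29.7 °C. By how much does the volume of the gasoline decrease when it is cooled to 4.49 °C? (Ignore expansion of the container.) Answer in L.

ΔV = 1.49 L

|ΔT| = |4.49 − 29.7| = 25.21 K
ΔV = βV₀ΔT = (95×10⁻⁵)(62.4)(25.21) = 1.49 L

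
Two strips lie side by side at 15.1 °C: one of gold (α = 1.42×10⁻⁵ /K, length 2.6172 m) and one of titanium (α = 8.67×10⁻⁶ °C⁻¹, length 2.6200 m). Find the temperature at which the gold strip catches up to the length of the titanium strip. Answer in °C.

L₁(1 + α₁ΔT) = L₂(1 + α₂ΔT) ⇒ ΔT = (L₂ − L₁)/(α₁L₁ − α₂L₂)
L₂ − L₁ = 2.6200 − 2.6172 = 2.80×10⁻³ m
α₁L₁ − α₂L₂ = 1.42×10⁻⁵×2.6172 − 8.67×10⁻⁶×2.6200 = 1.444884×10⁻⁵ m/K
ΔT = 2.80×10⁻³ / 1.444884×10⁻⁵ = 193.787 K
T = 15.1 + 193.787 = 208.887 °C

T = 208.9 °C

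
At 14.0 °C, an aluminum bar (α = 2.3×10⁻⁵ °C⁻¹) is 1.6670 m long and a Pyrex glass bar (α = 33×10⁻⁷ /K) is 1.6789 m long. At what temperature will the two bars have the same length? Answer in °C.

Equal length when α₁L₁ΔT − α₂L₂ΔT = L₂ − L₁ = 1.19×10⁻² m
α₁L₁ = 3.8341×10⁻⁵, α₂L₂ = 5.54037×10⁻⁶ → Δ(αL) = 3.280063×10⁻⁵ m/K
ΔT = 1.19×10⁻² / 3.280063×10⁻⁵ = 362.798 K, so T = 14.0 + 362.798 = 376.798 °C

T = 376.8 °C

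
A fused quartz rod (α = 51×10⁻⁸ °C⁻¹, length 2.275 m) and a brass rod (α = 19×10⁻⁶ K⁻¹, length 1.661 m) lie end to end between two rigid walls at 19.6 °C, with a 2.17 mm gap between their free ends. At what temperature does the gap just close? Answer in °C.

α₁L₁ = 1.16025×10⁻⁶ m/K, α₂L₂ = 3.1559×10⁻⁵ m/K → total 3.271925×10⁻⁵ m/K
ΔT = g/(α₁L₁+α₂L₂) = 2.17×10⁻³ / 3.271925×10⁻⁵ = 66.322 K
T = 19.6 + 66.322 = 85.922 °C

T = 85.9 °C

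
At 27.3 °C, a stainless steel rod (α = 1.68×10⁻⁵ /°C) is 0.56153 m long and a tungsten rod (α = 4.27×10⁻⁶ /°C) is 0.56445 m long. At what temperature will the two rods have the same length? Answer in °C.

Equal length when α₁L₁ΔT − α₂L₂ΔT = L₂ − L₁ = 2.92×10⁻³ m
α₁L₁ = 9.433704×10⁻⁶, α₂L₂ = 2.4102015×10⁻⁶ → Δ(αL) = 7.0235025×10⁻⁶ m/K
ΔT = 2.92×10⁻³ / 7.0235025×10⁻⁶ = 415.747 K, so T = 27.3 + 415.747 = 443.047 °C

T = 443.0 °C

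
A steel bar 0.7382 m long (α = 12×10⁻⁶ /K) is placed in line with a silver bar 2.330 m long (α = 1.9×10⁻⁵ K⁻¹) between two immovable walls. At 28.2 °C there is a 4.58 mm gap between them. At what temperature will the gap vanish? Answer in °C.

α₁L₁ = 8.8584×10⁻⁶ m/K, α₂L₂ = 4.427×10⁻⁵ m/K → total 5.31284×10⁻⁵ m/K
ΔT = g/(α₁L₁+α₂L₂) = 4.58×10⁻³ / 5.31284×10⁻⁵ = 86.21 K
T = 28.2 + 86.21 = 114.41 °C

T = 114 °C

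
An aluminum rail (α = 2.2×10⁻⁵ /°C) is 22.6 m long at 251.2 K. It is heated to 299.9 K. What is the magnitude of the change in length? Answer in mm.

|ΔT| = |299.9 − 251.2| = 48.7 K
ΔL = αL₀ΔT = (2.2×10⁻⁵)(22.6)(48.7) = 2.42×10⁻² m

ΔL = 24.2 mm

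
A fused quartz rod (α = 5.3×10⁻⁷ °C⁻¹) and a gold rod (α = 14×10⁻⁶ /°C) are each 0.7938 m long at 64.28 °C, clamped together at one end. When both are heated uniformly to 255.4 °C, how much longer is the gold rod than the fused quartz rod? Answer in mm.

2.04 mm

ΔT = 191.12 K
fused quartz: ΔL = 5.3×10⁻⁷ × 0.7938 m × 191.12 = 8.0407×10⁻⁵ m = 0.080407 mm
gold: ΔL = 14×10⁻⁶ × 0.7938 m × 191.12 = 2.1240×10⁻³ m = 2.1240 mm
difference = 2.1240 − 0.080407 = 2.043593 mm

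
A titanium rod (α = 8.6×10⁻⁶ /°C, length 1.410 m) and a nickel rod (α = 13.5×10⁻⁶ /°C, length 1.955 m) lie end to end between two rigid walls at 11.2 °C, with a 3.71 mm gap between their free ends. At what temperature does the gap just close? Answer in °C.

T = 108 °C

α₁L₁ = 1.2126×10⁻⁵ m/K, α₂L₂ = 2.63925×10⁻⁵ m/K → total 3.85185×10⁻⁵ m/K
ΔT = g/(α₁L₁+α₂L₂) = 3.71×10⁻³ / 3.85185×10⁻⁵ = 96.32 K
T = 11.2 + 96.32 = 107.52 °C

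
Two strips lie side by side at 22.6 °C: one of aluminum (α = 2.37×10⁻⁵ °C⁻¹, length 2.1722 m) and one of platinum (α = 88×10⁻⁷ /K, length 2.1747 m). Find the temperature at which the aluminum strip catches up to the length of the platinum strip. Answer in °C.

T = 99.89 °C

Equal length when α₁L₁ΔT − α₂L₂ΔT = L₂ − L₁ = 2.50×10⁻³ m
α₁L₁ = 5.148114×10⁻⁵, α₂L₂ = 1.913736×10⁻⁵ → Δ(αL) = 3.234378×10⁻⁵ m/K
ΔT = 2.50×10⁻³ / 3.234378×10⁻⁵ = 77.2946 K, so T = 22.6 + 77.2946 = 99.8946 °C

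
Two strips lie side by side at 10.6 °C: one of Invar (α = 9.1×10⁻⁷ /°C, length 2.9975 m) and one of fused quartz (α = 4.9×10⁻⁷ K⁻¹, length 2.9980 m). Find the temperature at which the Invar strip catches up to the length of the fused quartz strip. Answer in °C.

Equal length when α₁L₁ΔT − α₂L₂ΔT = L₂ − L₁ = 5.00×10⁻⁴ m
α₁L₁ = 2.727725×10⁻⁶, α₂L₂ = 1.46902×10⁻⁶ → Δ(αL) = 1.258705×10⁻⁶ m/K
ΔT = 5.00×10⁻⁴ / 1.258705×10⁻⁶ = 397.234 K, so T = 10.6 + 397.234 = 407.834 °C

T = 407.8 °C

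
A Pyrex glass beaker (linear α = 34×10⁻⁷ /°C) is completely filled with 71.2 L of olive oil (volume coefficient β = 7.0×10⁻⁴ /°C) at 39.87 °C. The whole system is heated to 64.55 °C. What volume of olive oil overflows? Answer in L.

The beaker also expands: β_container ≈ 3α = 1.02×10⁻⁵ /K
Net overflow = V₀(β_liq − 3α_cont)ΔT
β − 3α = 7.00×10⁻⁴ − 1.02×10⁻⁵ = 6.898×10⁻⁴ /K; ΔT = 24.68 K
ΔV = 71.2 × 6.898×10⁻⁴ × 24.68 = 1.21 L

1.21 L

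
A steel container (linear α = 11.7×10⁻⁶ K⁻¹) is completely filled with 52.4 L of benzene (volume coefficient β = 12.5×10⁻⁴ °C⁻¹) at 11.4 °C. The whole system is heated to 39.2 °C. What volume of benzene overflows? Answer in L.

1.77 L

The container also expands: β_container ≈ 3α = 3.51×10⁻⁵ /K
Net overflow = V₀(β_liq − 3α_cont)ΔT
β − 3α = 1.25×10⁻³ − 3.51×10⁻⁵ = 1.2149×10⁻³ /K; ΔT = 27.8 K
ΔV = 52.4 × 1.2149×10⁻³ × 27.8 = 1.77 L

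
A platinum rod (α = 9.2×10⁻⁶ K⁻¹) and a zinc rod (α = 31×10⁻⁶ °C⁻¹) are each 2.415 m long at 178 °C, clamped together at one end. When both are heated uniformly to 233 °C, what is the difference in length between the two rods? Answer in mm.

ΔT = 55 K
platinum: ΔL = 9.2×10⁻⁶ × 2.415 m × 55 = 1.2220×10⁻³ m = 1.2220 mm
zinc: ΔL = 31×10⁻⁶ × 2.415 m × 55 = 4.1176×10⁻³ m = 4.1176 mm
difference = 4.1176 − 1.2220 = 2.8956 mm

2.90 mm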